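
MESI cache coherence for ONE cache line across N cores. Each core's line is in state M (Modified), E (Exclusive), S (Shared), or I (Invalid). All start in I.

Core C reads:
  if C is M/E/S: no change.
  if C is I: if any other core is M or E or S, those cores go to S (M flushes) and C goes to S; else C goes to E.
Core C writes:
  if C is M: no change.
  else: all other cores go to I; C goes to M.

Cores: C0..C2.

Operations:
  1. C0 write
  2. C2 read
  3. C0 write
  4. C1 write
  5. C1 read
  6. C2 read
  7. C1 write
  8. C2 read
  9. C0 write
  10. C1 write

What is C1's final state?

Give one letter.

Op 1: C0 write [C0 write: invalidate none -> C0=M] -> [M,I,I]
Op 2: C2 read [C2 read from I: others=['C0=M'] -> C2=S, others downsized to S] -> [S,I,S]
Op 3: C0 write [C0 write: invalidate ['C2=S'] -> C0=M] -> [M,I,I]
Op 4: C1 write [C1 write: invalidate ['C0=M'] -> C1=M] -> [I,M,I]
Op 5: C1 read [C1 read: already in M, no change] -> [I,M,I]
Op 6: C2 read [C2 read from I: others=['C1=M'] -> C2=S, others downsized to S] -> [I,S,S]
Op 7: C1 write [C1 write: invalidate ['C2=S'] -> C1=M] -> [I,M,I]
Op 8: C2 read [C2 read from I: others=['C1=M'] -> C2=S, others downsized to S] -> [I,S,S]
Op 9: C0 write [C0 write: invalidate ['C1=S', 'C2=S'] -> C0=M] -> [M,I,I]
Op 10: C1 write [C1 write: invalidate ['C0=M'] -> C1=M] -> [I,M,I]

Answer: M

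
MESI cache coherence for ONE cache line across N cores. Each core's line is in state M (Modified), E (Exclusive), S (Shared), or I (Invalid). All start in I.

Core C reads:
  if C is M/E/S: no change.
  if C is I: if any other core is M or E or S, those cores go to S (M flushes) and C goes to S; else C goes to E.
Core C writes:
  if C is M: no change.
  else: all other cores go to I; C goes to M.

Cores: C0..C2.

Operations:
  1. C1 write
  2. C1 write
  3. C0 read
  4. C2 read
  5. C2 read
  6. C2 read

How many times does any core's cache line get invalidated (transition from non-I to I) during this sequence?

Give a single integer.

Answer: 0

Derivation:
Op 1: C1 write [C1 write: invalidate none -> C1=M] -> [I,M,I] (invalidations this op: 0; running total: 0)
Op 2: C1 write [C1 write: already M (modified), no change] -> [I,M,I] (invalidations this op: 0; running total: 0)
Op 3: C0 read [C0 read from I: others=['C1=M'] -> C0=S, others downsized to S] -> [S,S,I] (invalidations this op: 0; running total: 0)
Op 4: C2 read [C2 read from I: others=['C0=S', 'C1=S'] -> C2=S, others downsized to S] -> [S,S,S] (invalidations this op: 0; running total: 0)
Op 5: C2 read [C2 read: already in S, no change] -> [S,S,S] (invalidations this op: 0; running total: 0)
Op 6: C2 read [C2 read: already in S, no change] -> [S,S,S] (invalidations this op: 0; running total: 0)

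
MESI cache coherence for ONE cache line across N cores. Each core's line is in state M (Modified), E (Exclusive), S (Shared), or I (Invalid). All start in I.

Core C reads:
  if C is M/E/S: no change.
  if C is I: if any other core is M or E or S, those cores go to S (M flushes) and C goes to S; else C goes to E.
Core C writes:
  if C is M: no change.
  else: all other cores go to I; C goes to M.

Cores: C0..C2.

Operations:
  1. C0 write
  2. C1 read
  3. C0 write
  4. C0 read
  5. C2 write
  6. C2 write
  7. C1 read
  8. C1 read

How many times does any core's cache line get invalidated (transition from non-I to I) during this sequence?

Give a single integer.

Op 1: C0 write [C0 write: invalidate none -> C0=M] -> [M,I,I] (invalidations this op: 0; running total: 0)
Op 2: C1 read [C1 read from I: others=['C0=M'] -> C1=S, others downsized to S] -> [S,S,I] (invalidations this op: 0; running total: 0)
Op 3: C0 write [C0 write: invalidate ['C1=S'] -> C0=M] -> [M,I,I] (invalidations this op: 1; running total: 1)
Op 4: C0 read [C0 read: already in M, no change] -> [M,I,I] (invalidations this op: 0; running total: 1)
Op 5: C2 write [C2 write: invalidate ['C0=M'] -> C2=M] -> [I,I,M] (invalidations this op: 1; running total: 2)
Op 6: C2 write [C2 write: already M (modified), no change] -> [I,I,M] (invalidations this op: 0; running total: 2)
Op 7: C1 read [C1 read from I: others=['C2=M'] -> C1=S, others downsized to S] -> [I,S,S] (invalidations this op: 0; running total: 2)
Op 8: C1 read [C1 read: already in S, no change] -> [I,S,S] (invalidations this op: 0; running total: 2)

Answer: 2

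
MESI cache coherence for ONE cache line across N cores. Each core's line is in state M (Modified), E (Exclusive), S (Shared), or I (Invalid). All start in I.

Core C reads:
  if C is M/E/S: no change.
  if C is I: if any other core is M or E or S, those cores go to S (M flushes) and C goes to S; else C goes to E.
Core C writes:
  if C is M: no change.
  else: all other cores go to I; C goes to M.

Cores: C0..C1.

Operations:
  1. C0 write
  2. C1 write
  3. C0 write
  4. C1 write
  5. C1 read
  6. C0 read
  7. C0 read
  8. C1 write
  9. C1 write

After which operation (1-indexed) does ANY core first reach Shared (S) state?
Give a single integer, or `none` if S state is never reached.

Op 1: C0 write [C0 write: invalidate none -> C0=M] -> [M,I]
Op 2: C1 write [C1 write: invalidate ['C0=M'] -> C1=M] -> [I,M]
Op 3: C0 write [C0 write: invalidate ['C1=M'] -> C0=M] -> [M,I]
Op 4: C1 write [C1 write: invalidate ['C0=M'] -> C1=M] -> [I,M]
Op 5: C1 read [C1 read: already in M, no change] -> [I,M]
Op 6: C0 read [C0 read from I: others=['C1=M'] -> C0=S, others downsized to S] -> [S,S]
  -> First S state at op 6; remaining ops need not be traced.

Answer: 6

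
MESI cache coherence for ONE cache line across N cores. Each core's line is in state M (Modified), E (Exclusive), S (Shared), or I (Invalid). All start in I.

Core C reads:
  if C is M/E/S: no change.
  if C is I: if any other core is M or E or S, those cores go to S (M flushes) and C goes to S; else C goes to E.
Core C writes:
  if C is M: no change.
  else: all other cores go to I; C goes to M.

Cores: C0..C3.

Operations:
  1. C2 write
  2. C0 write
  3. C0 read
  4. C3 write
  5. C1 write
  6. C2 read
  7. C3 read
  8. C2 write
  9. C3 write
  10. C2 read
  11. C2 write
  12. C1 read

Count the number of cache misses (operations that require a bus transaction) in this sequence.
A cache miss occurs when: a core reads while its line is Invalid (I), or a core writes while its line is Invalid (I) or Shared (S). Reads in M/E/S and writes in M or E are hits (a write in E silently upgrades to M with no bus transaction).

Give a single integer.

Answer: 11

Derivation:
Op 1: C2 write [C2 write: invalidate none -> C2=M] -> [I,I,M,I] [MISS #1: write from I]
Op 2: C0 write [C0 write: invalidate ['C2=M'] -> C0=M] -> [M,I,I,I] [MISS #2: write from I]
Op 3: C0 read [C0 read: already in M, no change] -> [M,I,I,I] [hit: read from M]
Op 4: C3 write [C3 write: invalidate ['C0=M'] -> C3=M] -> [I,I,I,M] [MISS #3: write from I]
Op 5: C1 write [C1 write: invalidate ['C3=M'] -> C1=M] -> [I,M,I,I] [MISS #4: write from I]
Op 6: C2 read [C2 read from I: others=['C1=M'] -> C2=S, others downsized to S] -> [I,S,S,I] [MISS #5: read from I]
Op 7: C3 read [C3 read from I: others=['C1=S', 'C2=S'] -> C3=S, others downsized to S] -> [I,S,S,S] [MISS #6: read from I]
Op 8: C2 write [C2 write: invalidate ['C1=S', 'C3=S'] -> C2=M] -> [I,I,M,I] [MISS #7: write from S]
Op 9: C3 write [C3 write: invalidate ['C2=M'] -> C3=M] -> [I,I,I,M] [MISS #8: write from I]
Op 10: C2 read [C2 read from I: others=['C3=M'] -> C2=S, others downsized to S] -> [I,I,S,S] [MISS #9: read from I]
Op 11: C2 write [C2 write: invalidate ['C3=S'] -> C2=M] -> [I,I,M,I] [MISS #10: write from S]
Op 12: C1 read [C1 read from I: others=['C2=M'] -> C1=S, others downsized to S] -> [I,S,S,I] [MISS #11: read from I]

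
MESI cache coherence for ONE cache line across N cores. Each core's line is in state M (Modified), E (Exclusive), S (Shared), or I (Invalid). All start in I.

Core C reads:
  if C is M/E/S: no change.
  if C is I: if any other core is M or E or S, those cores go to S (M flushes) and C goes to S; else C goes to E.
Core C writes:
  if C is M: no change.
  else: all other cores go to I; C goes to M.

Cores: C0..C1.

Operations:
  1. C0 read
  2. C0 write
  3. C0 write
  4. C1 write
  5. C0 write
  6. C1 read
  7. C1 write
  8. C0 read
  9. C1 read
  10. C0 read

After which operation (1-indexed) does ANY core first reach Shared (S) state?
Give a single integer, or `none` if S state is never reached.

Answer: 6

Derivation:
Op 1: C0 read [C0 read from I: no other sharers -> C0=E (exclusive)] -> [E,I]
Op 2: C0 write [C0 write: invalidate none -> C0=M] -> [M,I]
Op 3: C0 write [C0 write: already M (modified), no change] -> [M,I]
Op 4: C1 write [C1 write: invalidate ['C0=M'] -> C1=M] -> [I,M]
Op 5: C0 write [C0 write: invalidate ['C1=M'] -> C0=M] -> [M,I]
Op 6: C1 read [C1 read from I: others=['C0=M'] -> C1=S, others downsized to S] -> [S,S]
  -> First S state at op 6; remaining ops need not be traced.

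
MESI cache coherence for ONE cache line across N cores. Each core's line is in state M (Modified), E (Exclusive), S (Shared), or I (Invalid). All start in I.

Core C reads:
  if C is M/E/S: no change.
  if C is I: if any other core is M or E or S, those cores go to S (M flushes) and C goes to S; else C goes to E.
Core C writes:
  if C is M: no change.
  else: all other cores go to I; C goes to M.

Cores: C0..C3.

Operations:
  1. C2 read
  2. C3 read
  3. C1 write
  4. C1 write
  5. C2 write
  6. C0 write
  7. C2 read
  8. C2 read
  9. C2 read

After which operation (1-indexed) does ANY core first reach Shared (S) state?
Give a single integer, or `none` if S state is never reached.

Answer: 2

Derivation:
Op 1: C2 read [C2 read from I: no other sharers -> C2=E (exclusive)] -> [I,I,E,I]
Op 2: C3 read [C3 read from I: others=['C2=E'] -> C3=S, others downsized to S] -> [I,I,S,S]
  -> First S state at op 2; remaining ops need not be traced.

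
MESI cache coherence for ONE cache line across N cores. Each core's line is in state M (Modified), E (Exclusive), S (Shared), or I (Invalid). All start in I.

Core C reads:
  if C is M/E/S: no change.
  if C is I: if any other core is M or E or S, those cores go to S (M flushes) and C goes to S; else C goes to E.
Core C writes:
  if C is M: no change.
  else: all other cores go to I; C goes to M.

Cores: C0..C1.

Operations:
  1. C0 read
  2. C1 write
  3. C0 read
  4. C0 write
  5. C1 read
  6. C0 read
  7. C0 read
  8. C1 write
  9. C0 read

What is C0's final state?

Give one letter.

Op 1: C0 read [C0 read from I: no other sharers -> C0=E (exclusive)] -> [E,I]
Op 2: C1 write [C1 write: invalidate ['C0=E'] -> C1=M] -> [I,M]
Op 3: C0 read [C0 read from I: others=['C1=M'] -> C0=S, others downsized to S] -> [S,S]
Op 4: C0 write [C0 write: invalidate ['C1=S'] -> C0=M] -> [M,I]
Op 5: C1 read [C1 read from I: others=['C0=M'] -> C1=S, others downsized to S] -> [S,S]
Op 6: C0 read [C0 read: already in S, no change] -> [S,S]
Op 7: C0 read [C0 read: already in S, no change] -> [S,S]
Op 8: C1 write [C1 write: invalidate ['C0=S'] -> C1=M] -> [I,M]
Op 9: C0 read [C0 read from I: others=['C1=M'] -> C0=S, others downsized to S] -> [S,S]

Answer: S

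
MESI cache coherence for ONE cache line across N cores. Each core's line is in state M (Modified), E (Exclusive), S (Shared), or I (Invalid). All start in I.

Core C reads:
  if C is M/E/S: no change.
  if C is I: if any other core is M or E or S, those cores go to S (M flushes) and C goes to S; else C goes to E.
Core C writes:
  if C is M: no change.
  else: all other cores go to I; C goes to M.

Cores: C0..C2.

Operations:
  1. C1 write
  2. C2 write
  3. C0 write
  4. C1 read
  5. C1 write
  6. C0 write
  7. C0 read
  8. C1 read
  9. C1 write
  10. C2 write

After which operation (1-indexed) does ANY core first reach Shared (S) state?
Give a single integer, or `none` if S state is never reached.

Op 1: C1 write [C1 write: invalidate none -> C1=M] -> [I,M,I]
Op 2: C2 write [C2 write: invalidate ['C1=M'] -> C2=M] -> [I,I,M]
Op 3: C0 write [C0 write: invalidate ['C2=M'] -> C0=M] -> [M,I,I]
Op 4: C1 read [C1 read from I: others=['C0=M'] -> C1=S, others downsized to S] -> [S,S,I]
  -> First S state at op 4; remaining ops need not be traced.

Answer: 4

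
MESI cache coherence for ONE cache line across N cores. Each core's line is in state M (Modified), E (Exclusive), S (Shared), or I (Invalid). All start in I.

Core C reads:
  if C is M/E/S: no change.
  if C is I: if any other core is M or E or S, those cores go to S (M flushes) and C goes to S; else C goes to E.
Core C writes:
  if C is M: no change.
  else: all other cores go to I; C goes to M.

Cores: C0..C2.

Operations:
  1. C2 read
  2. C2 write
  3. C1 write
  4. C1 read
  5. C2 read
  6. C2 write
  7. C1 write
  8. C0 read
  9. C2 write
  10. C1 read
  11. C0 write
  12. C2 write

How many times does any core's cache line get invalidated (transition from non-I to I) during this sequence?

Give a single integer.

Answer: 8

Derivation:
Op 1: C2 read [C2 read from I: no other sharers -> C2=E (exclusive)] -> [I,I,E] (invalidations this op: 0; running total: 0)
Op 2: C2 write [C2 write: invalidate none -> C2=M] -> [I,I,M] (invalidations this op: 0; running total: 0)
Op 3: C1 write [C1 write: invalidate ['C2=M'] -> C1=M] -> [I,M,I] (invalidations this op: 1; running total: 1)
Op 4: C1 read [C1 read: already in M, no change] -> [I,M,I] (invalidations this op: 0; running total: 1)
Op 5: C2 read [C2 read from I: others=['C1=M'] -> C2=S, others downsized to S] -> [I,S,S] (invalidations this op: 0; running total: 1)
Op 6: C2 write [C2 write: invalidate ['C1=S'] -> C2=M] -> [I,I,M] (invalidations this op: 1; running total: 2)
Op 7: C1 write [C1 write: invalidate ['C2=M'] -> C1=M] -> [I,M,I] (invalidations this op: 1; running total: 3)
Op 8: C0 read [C0 read from I: others=['C1=M'] -> C0=S, others downsized to S] -> [S,S,I] (invalidations this op: 0; running total: 3)
Op 9: C2 write [C2 write: invalidate ['C0=S', 'C1=S'] -> C2=M] -> [I,I,M] (invalidations this op: 2; running total: 5)
Op 10: C1 read [C1 read from I: others=['C2=M'] -> C1=S, others downsized to S] -> [I,S,S] (invalidations this op: 0; running total: 5)
Op 11: C0 write [C0 write: invalidate ['C1=S', 'C2=S'] -> C0=M] -> [M,I,I] (invalidations this op: 2; running total: 7)
Op 12: C2 write [C2 write: invalidate ['C0=M'] -> C2=M] -> [I,I,M] (invalidations this op: 1; running total: 8)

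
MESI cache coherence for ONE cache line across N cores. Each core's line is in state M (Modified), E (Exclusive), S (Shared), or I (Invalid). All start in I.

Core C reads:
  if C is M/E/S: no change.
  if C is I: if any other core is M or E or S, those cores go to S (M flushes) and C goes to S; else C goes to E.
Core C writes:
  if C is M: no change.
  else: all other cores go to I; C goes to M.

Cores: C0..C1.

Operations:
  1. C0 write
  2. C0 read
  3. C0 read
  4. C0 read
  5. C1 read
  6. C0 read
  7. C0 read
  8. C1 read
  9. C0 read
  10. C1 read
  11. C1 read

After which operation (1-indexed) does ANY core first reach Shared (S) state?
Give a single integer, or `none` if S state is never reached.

Op 1: C0 write [C0 write: invalidate none -> C0=M] -> [M,I]
Op 2: C0 read [C0 read: already in M, no change] -> [M,I]
Op 3: C0 read [C0 read: already in M, no change] -> [M,I]
Op 4: C0 read [C0 read: already in M, no change] -> [M,I]
Op 5: C1 read [C1 read from I: others=['C0=M'] -> C1=S, others downsized to S] -> [S,S]
  -> First S state at op 5; remaining ops need not be traced.

Answer: 5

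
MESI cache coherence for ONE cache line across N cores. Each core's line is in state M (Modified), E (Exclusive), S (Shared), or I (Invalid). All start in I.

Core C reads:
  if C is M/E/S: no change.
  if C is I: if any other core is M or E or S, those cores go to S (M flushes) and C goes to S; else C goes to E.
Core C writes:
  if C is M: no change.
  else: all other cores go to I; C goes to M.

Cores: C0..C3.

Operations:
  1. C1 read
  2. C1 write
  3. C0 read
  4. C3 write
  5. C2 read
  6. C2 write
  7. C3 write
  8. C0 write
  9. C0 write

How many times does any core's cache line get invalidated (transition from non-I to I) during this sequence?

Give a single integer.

Answer: 5

Derivation:
Op 1: C1 read [C1 read from I: no other sharers -> C1=E (exclusive)] -> [I,E,I,I] (invalidations this op: 0; running total: 0)
Op 2: C1 write [C1 write: invalidate none -> C1=M] -> [I,M,I,I] (invalidations this op: 0; running total: 0)
Op 3: C0 read [C0 read from I: others=['C1=M'] -> C0=S, others downsized to S] -> [S,S,I,I] (invalidations this op: 0; running total: 0)
Op 4: C3 write [C3 write: invalidate ['C0=S', 'C1=S'] -> C3=M] -> [I,I,I,M] (invalidations this op: 2; running total: 2)
Op 5: C2 read [C2 read from I: others=['C3=M'] -> C2=S, others downsized to S] -> [I,I,S,S] (invalidations this op: 0; running total: 2)
Op 6: C2 write [C2 write: invalidate ['C3=S'] -> C2=M] -> [I,I,M,I] (invalidations this op: 1; running total: 3)
Op 7: C3 write [C3 write: invalidate ['C2=M'] -> C3=M] -> [I,I,I,M] (invalidations this op: 1; running total: 4)
Op 8: C0 write [C0 write: invalidate ['C3=M'] -> C0=M] -> [M,I,I,I] (invalidations this op: 1; running total: 5)
Op 9: C0 write [C0 write: already M (modified), no change] -> [M,I,I,I] (invalidations this op: 0; running total: 5)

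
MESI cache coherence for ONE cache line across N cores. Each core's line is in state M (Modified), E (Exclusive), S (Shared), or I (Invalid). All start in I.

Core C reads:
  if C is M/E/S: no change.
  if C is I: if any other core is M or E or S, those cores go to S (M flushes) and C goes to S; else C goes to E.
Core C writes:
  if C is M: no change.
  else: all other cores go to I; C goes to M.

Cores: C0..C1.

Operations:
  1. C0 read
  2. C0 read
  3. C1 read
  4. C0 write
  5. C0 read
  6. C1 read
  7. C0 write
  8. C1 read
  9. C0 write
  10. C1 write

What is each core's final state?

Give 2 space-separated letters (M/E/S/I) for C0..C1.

Answer: I M

Derivation:
Op 1: C0 read [C0 read from I: no other sharers -> C0=E (exclusive)] -> [E,I]
Op 2: C0 read [C0 read: already in E, no change] -> [E,I]
Op 3: C1 read [C1 read from I: others=['C0=E'] -> C1=S, others downsized to S] -> [S,S]
Op 4: C0 write [C0 write: invalidate ['C1=S'] -> C0=M] -> [M,I]
Op 5: C0 read [C0 read: already in M, no change] -> [M,I]
Op 6: C1 read [C1 read from I: others=['C0=M'] -> C1=S, others downsized to S] -> [S,S]
Op 7: C0 write [C0 write: invalidate ['C1=S'] -> C0=M] -> [M,I]
Op 8: C1 read [C1 read from I: others=['C0=M'] -> C1=S, others downsized to S] -> [S,S]
Op 9: C0 write [C0 write: invalidate ['C1=S'] -> C0=M] -> [M,I]
Op 10: C1 write [C1 write: invalidate ['C0=M'] -> C1=M] -> [I,M]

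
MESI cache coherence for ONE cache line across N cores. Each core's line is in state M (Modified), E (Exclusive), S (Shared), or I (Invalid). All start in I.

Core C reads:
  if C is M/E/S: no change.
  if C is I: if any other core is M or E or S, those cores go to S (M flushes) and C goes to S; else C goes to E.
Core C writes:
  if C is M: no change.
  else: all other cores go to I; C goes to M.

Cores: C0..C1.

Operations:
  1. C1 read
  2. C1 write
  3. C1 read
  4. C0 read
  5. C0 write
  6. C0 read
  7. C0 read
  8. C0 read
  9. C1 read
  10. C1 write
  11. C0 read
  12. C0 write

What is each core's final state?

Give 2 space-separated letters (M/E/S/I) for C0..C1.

Answer: M I

Derivation:
Op 1: C1 read [C1 read from I: no other sharers -> C1=E (exclusive)] -> [I,E]
Op 2: C1 write [C1 write: invalidate none -> C1=M] -> [I,M]
Op 3: C1 read [C1 read: already in M, no change] -> [I,M]
Op 4: C0 read [C0 read from I: others=['C1=M'] -> C0=S, others downsized to S] -> [S,S]
Op 5: C0 write [C0 write: invalidate ['C1=S'] -> C0=M] -> [M,I]
Op 6: C0 read [C0 read: already in M, no change] -> [M,I]
Op 7: C0 read [C0 read: already in M, no change] -> [M,I]
Op 8: C0 read [C0 read: already in M, no change] -> [M,I]
Op 9: C1 read [C1 read from I: others=['C0=M'] -> C1=S, others downsized to S] -> [S,S]
Op 10: C1 write [C1 write: invalidate ['C0=S'] -> C1=M] -> [I,M]
Op 11: C0 read [C0 read from I: others=['C1=M'] -> C0=S, others downsized to S] -> [S,S]
Op 12: C0 write [C0 write: invalidate ['C1=S'] -> C0=M] -> [M,I]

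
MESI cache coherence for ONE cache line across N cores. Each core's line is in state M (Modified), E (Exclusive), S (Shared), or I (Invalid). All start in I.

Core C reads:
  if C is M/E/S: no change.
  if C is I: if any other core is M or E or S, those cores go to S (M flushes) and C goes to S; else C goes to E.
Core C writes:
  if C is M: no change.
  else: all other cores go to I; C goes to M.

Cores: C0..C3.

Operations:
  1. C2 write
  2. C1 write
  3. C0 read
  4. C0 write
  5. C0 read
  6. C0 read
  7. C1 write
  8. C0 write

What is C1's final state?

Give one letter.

Op 1: C2 write [C2 write: invalidate none -> C2=M] -> [I,I,M,I]
Op 2: C1 write [C1 write: invalidate ['C2=M'] -> C1=M] -> [I,M,I,I]
Op 3: C0 read [C0 read from I: others=['C1=M'] -> C0=S, others downsized to S] -> [S,S,I,I]
Op 4: C0 write [C0 write: invalidate ['C1=S'] -> C0=M] -> [M,I,I,I]
Op 5: C0 read [C0 read: already in M, no change] -> [M,I,I,I]
Op 6: C0 read [C0 read: already in M, no change] -> [M,I,I,I]
Op 7: C1 write [C1 write: invalidate ['C0=M'] -> C1=M] -> [I,M,I,I]
Op 8: C0 write [C0 write: invalidate ['C1=M'] -> C0=M] -> [M,I,I,I]

Answer: I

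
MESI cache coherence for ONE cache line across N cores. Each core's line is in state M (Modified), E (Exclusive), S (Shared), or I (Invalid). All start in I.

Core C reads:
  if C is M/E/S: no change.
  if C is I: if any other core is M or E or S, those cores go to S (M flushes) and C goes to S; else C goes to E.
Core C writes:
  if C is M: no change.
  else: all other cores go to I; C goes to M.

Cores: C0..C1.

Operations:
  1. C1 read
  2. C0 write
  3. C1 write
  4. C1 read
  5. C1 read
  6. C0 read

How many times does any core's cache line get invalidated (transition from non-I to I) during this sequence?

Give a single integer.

Op 1: C1 read [C1 read from I: no other sharers -> C1=E (exclusive)] -> [I,E] (invalidations this op: 0; running total: 0)
Op 2: C0 write [C0 write: invalidate ['C1=E'] -> C0=M] -> [M,I] (invalidations this op: 1; running total: 1)
Op 3: C1 write [C1 write: invalidate ['C0=M'] -> C1=M] -> [I,M] (invalidations this op: 1; running total: 2)
Op 4: C1 read [C1 read: already in M, no change] -> [I,M] (invalidations this op: 0; running total: 2)
Op 5: C1 read [C1 read: already in M, no change] -> [I,M] (invalidations this op: 0; running total: 2)
Op 6: C0 read [C0 read from I: others=['C1=M'] -> C0=S, others downsized to S] -> [S,S] (invalidations this op: 0; running total: 2)

Answer: 2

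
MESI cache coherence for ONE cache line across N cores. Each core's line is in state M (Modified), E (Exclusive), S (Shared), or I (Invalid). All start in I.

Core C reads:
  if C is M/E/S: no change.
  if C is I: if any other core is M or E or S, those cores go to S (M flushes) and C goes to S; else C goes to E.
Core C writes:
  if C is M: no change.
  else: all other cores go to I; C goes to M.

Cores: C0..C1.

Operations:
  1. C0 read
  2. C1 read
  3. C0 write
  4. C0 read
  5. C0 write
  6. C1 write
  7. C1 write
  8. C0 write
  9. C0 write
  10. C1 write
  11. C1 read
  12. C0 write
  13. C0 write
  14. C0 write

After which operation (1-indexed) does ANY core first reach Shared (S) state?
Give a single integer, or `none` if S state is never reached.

Answer: 2

Derivation:
Op 1: C0 read [C0 read from I: no other sharers -> C0=E (exclusive)] -> [E,I]
Op 2: C1 read [C1 read from I: others=['C0=E'] -> C1=S, others downsized to S] -> [S,S]
  -> First S state at op 2; remaining ops need not be traced.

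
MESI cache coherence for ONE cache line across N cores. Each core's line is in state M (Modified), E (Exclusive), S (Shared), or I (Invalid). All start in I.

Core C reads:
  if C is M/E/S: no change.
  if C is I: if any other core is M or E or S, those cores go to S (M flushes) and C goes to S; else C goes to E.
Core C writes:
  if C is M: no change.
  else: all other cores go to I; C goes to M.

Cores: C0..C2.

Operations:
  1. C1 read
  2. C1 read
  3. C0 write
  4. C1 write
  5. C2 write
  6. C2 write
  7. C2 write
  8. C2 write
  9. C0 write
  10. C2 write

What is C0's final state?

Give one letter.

Answer: I

Derivation:
Op 1: C1 read [C1 read from I: no other sharers -> C1=E (exclusive)] -> [I,E,I]
Op 2: C1 read [C1 read: already in E, no change] -> [I,E,I]
Op 3: C0 write [C0 write: invalidate ['C1=E'] -> C0=M] -> [M,I,I]
Op 4: C1 write [C1 write: invalidate ['C0=M'] -> C1=M] -> [I,M,I]
Op 5: C2 write [C2 write: invalidate ['C1=M'] -> C2=M] -> [I,I,M]
Op 6: C2 write [C2 write: already M (modified), no change] -> [I,I,M]
Op 7: C2 write [C2 write: already M (modified), no change] -> [I,I,M]
Op 8: C2 write [C2 write: already M (modified), no change] -> [I,I,M]
Op 9: C0 write [C0 write: invalidate ['C2=M'] -> C0=M] -> [M,I,I]
Op 10: C2 write [C2 write: invalidate ['C0=M'] -> C2=M] -> [I,I,M]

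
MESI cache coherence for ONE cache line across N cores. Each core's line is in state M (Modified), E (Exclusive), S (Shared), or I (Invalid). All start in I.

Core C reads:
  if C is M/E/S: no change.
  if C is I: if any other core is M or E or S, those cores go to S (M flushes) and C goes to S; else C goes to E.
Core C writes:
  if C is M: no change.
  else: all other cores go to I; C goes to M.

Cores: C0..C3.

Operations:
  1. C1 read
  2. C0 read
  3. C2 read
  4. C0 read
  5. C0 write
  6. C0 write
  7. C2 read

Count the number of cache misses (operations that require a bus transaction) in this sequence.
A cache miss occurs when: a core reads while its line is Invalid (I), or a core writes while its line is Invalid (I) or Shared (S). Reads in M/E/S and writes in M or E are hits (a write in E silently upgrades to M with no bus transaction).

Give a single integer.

Answer: 5

Derivation:
Op 1: C1 read [C1 read from I: no other sharers -> C1=E (exclusive)] -> [I,E,I,I] [MISS #1: read from I]
Op 2: C0 read [C0 read from I: others=['C1=E'] -> C0=S, others downsized to S] -> [S,S,I,I] [MISS #2: read from I]
Op 3: C2 read [C2 read from I: others=['C0=S', 'C1=S'] -> C2=S, others downsized to S] -> [S,S,S,I] [MISS #3: read from I]
Op 4: C0 read [C0 read: already in S, no change] -> [S,S,S,I] [hit: read from S]
Op 5: C0 write [C0 write: invalidate ['C1=S', 'C2=S'] -> C0=M] -> [M,I,I,I] [MISS #4: write from S]
Op 6: C0 write [C0 write: already M (modified), no change] -> [M,I,I,I] [hit: write from M]
Op 7: C2 read [C2 read from I: others=['C0=M'] -> C2=S, others downsized to S] -> [S,I,S,I] [MISS #5: read from I]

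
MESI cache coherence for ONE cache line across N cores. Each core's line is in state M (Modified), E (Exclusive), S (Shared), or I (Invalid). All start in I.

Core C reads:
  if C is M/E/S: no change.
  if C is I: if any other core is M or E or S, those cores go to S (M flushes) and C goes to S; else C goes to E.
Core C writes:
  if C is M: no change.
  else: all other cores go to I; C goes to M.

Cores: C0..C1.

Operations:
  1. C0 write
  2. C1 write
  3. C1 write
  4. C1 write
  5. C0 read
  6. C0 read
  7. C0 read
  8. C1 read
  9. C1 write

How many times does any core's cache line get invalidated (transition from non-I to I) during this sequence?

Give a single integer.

Op 1: C0 write [C0 write: invalidate none -> C0=M] -> [M,I] (invalidations this op: 0; running total: 0)
Op 2: C1 write [C1 write: invalidate ['C0=M'] -> C1=M] -> [I,M] (invalidations this op: 1; running total: 1)
Op 3: C1 write [C1 write: already M (modified), no change] -> [I,M] (invalidations this op: 0; running total: 1)
Op 4: C1 write [C1 write: already M (modified), no change] -> [I,M] (invalidations this op: 0; running total: 1)
Op 5: C0 read [C0 read from I: others=['C1=M'] -> C0=S, others downsized to S] -> [S,S] (invalidations this op: 0; running total: 1)
Op 6: C0 read [C0 read: already in S, no change] -> [S,S] (invalidations this op: 0; running total: 1)
Op 7: C0 read [C0 read: already in S, no change] -> [S,S] (invalidations this op: 0; running total: 1)
Op 8: C1 read [C1 read: already in S, no change] -> [S,S] (invalidations this op: 0; running total: 1)
Op 9: C1 write [C1 write: invalidate ['C0=S'] -> C1=M] -> [I,M] (invalidations this op: 1; running total: 2)

Answer: 2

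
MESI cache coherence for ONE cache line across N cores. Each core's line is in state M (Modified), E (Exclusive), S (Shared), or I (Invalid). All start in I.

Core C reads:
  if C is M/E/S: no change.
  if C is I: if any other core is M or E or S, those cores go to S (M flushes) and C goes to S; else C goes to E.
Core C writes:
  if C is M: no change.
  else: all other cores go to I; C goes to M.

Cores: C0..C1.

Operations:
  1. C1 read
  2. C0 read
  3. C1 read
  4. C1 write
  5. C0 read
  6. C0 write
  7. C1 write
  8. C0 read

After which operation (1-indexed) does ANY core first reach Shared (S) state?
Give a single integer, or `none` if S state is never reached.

Op 1: C1 read [C1 read from I: no other sharers -> C1=E (exclusive)] -> [I,E]
Op 2: C0 read [C0 read from I: others=['C1=E'] -> C0=S, others downsized to S] -> [S,S]
  -> First S state at op 2; remaining ops need not be traced.

Answer: 2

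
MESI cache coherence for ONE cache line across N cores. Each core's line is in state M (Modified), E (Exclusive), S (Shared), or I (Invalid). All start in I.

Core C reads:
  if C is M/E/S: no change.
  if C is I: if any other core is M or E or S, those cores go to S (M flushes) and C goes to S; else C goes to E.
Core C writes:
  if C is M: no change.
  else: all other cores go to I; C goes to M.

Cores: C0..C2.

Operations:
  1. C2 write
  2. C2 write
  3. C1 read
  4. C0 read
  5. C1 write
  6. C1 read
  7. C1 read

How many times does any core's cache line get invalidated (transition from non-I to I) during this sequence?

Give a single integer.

Answer: 2

Derivation:
Op 1: C2 write [C2 write: invalidate none -> C2=M] -> [I,I,M] (invalidations this op: 0; running total: 0)
Op 2: C2 write [C2 write: already M (modified), no change] -> [I,I,M] (invalidations this op: 0; running total: 0)
Op 3: C1 read [C1 read from I: others=['C2=M'] -> C1=S, others downsized to S] -> [I,S,S] (invalidations this op: 0; running total: 0)
Op 4: C0 read [C0 read from I: others=['C1=S', 'C2=S'] -> C0=S, others downsized to S] -> [S,S,S] (invalidations this op: 0; running total: 0)
Op 5: C1 write [C1 write: invalidate ['C0=S', 'C2=S'] -> C1=M] -> [I,M,I] (invalidations this op: 2; running total: 2)
Op 6: C1 read [C1 read: already in M, no change] -> [I,M,I] (invalidations this op: 0; running total: 2)
Op 7: C1 read [C1 read: already in M, no change] -> [I,M,I] (invalidations this op: 0; running total: 2)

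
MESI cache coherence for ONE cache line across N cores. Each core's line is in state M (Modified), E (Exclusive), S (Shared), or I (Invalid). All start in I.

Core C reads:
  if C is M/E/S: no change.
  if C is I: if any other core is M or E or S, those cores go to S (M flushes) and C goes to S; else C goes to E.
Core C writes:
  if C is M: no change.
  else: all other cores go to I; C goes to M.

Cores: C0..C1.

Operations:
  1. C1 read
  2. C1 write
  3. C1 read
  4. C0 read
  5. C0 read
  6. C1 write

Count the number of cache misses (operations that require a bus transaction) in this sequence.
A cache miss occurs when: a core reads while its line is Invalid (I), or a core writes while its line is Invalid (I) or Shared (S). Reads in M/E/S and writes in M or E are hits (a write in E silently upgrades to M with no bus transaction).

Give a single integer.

Answer: 3

Derivation:
Op 1: C1 read [C1 read from I: no other sharers -> C1=E (exclusive)] -> [I,E] [MISS #1: read from I]
Op 2: C1 write [C1 write: invalidate none -> C1=M] -> [I,M] [hit: write from E is a silent E->M upgrade, no bus transaction]
Op 3: C1 read [C1 read: already in M, no change] -> [I,M] [hit: read from M]
Op 4: C0 read [C0 read from I: others=['C1=M'] -> C0=S, others downsized to S] -> [S,S] [MISS #2: read from I]
Op 5: C0 read [C0 read: already in S, no change] -> [S,S] [hit: read from S]
Op 6: C1 write [C1 write: invalidate ['C0=S'] -> C1=M] -> [I,M] [MISS #3: write from S]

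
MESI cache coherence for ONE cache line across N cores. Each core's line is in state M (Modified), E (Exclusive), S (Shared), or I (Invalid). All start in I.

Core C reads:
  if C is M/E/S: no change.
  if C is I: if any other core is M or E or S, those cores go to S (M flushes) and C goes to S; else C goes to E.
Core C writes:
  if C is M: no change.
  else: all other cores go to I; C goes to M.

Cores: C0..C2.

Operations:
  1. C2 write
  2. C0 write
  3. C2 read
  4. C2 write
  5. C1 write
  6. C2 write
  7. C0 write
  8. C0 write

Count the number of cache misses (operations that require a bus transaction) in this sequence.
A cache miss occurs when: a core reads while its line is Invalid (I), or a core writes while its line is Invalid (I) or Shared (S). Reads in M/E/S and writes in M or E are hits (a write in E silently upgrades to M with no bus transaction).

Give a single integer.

Op 1: C2 write [C2 write: invalidate none -> C2=M] -> [I,I,M] [MISS #1: write from I]
Op 2: C0 write [C0 write: invalidate ['C2=M'] -> C0=M] -> [M,I,I] [MISS #2: write from I]
Op 3: C2 read [C2 read from I: others=['C0=M'] -> C2=S, others downsized to S] -> [S,I,S] [MISS #3: read from I]
Op 4: C2 write [C2 write: invalidate ['C0=S'] -> C2=M] -> [I,I,M] [MISS #4: write from S]
Op 5: C1 write [C1 write: invalidate ['C2=M'] -> C1=M] -> [I,M,I] [MISS #5: write from I]
Op 6: C2 write [C2 write: invalidate ['C1=M'] -> C2=M] -> [I,I,M] [MISS #6: write from I]
Op 7: C0 write [C0 write: invalidate ['C2=M'] -> C0=M] -> [M,I,I] [MISS #7: write from I]
Op 8: C0 write [C0 write: already M (modified), no change] -> [M,I,I] [hit: write from M]

Answer: 7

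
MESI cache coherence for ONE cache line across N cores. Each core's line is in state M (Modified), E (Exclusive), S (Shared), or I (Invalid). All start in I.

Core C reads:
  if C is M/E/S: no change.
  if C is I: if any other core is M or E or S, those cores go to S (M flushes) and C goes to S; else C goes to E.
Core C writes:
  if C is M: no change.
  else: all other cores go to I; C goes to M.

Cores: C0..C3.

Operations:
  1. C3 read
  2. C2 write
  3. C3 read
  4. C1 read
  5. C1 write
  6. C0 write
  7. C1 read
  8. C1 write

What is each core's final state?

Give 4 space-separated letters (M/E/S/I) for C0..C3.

Op 1: C3 read [C3 read from I: no other sharers -> C3=E (exclusive)] -> [I,I,I,E]
Op 2: C2 write [C2 write: invalidate ['C3=E'] -> C2=M] -> [I,I,M,I]
Op 3: C3 read [C3 read from I: others=['C2=M'] -> C3=S, others downsized to S] -> [I,I,S,S]
Op 4: C1 read [C1 read from I: others=['C2=S', 'C3=S'] -> C1=S, others downsized to S] -> [I,S,S,S]
Op 5: C1 write [C1 write: invalidate ['C2=S', 'C3=S'] -> C1=M] -> [I,M,I,I]
Op 6: C0 write [C0 write: invalidate ['C1=M'] -> C0=M] -> [M,I,I,I]
Op 7: C1 read [C1 read from I: others=['C0=M'] -> C1=S, others downsized to S] -> [S,S,I,I]
Op 8: C1 write [C1 write: invalidate ['C0=S'] -> C1=M] -> [I,M,I,I]

Answer: I M I I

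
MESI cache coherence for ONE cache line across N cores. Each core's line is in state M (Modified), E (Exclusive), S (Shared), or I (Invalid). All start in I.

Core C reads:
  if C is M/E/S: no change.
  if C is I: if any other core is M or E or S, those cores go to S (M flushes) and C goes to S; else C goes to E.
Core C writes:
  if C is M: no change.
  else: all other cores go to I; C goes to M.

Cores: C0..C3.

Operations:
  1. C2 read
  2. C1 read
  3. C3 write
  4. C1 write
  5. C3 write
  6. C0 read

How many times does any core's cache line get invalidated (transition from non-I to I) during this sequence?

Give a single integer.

Answer: 4

Derivation:
Op 1: C2 read [C2 read from I: no other sharers -> C2=E (exclusive)] -> [I,I,E,I] (invalidations this op: 0; running total: 0)
Op 2: C1 read [C1 read from I: others=['C2=E'] -> C1=S, others downsized to S] -> [I,S,S,I] (invalidations this op: 0; running total: 0)
Op 3: C3 write [C3 write: invalidate ['C1=S', 'C2=S'] -> C3=M] -> [I,I,I,M] (invalidations this op: 2; running total: 2)
Op 4: C1 write [C1 write: invalidate ['C3=M'] -> C1=M] -> [I,M,I,I] (invalidations this op: 1; running total: 3)
Op 5: C3 write [C3 write: invalidate ['C1=M'] -> C3=M] -> [I,I,I,M] (invalidations this op: 1; running total: 4)
Op 6: C0 read [C0 read from I: others=['C3=M'] -> C0=S, others downsized to S] -> [S,I,I,S] (invalidations this op: 0; running total: 4)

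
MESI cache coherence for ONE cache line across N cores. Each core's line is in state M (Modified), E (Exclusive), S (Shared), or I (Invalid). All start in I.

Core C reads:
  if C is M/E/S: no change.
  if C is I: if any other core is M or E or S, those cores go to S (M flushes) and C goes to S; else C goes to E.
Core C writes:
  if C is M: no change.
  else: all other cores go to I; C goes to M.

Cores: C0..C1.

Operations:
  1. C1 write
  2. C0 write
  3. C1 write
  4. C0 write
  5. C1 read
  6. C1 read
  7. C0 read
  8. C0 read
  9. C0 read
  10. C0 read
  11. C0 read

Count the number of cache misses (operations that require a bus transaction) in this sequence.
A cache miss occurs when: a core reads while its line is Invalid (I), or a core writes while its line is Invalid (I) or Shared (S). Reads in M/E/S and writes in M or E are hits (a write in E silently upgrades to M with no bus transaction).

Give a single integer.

Op 1: C1 write [C1 write: invalidate none -> C1=M] -> [I,M] [MISS #1: write from I]
Op 2: C0 write [C0 write: invalidate ['C1=M'] -> C0=M] -> [M,I] [MISS #2: write from I]
Op 3: C1 write [C1 write: invalidate ['C0=M'] -> C1=M] -> [I,M] [MISS #3: write from I]
Op 4: C0 write [C0 write: invalidate ['C1=M'] -> C0=M] -> [M,I] [MISS #4: write from I]
Op 5: C1 read [C1 read from I: others=['C0=M'] -> C1=S, others downsized to S] -> [S,S] [MISS #5: read from I]
Op 6: C1 read [C1 read: already in S, no change] -> [S,S] [hit: read from S]
Op 7: C0 read [C0 read: already in S, no change] -> [S,S] [hit: read from S]
Op 8: C0 read [C0 read: already in S, no change] -> [S,S] [hit: read from S]
Op 9: C0 read [C0 read: already in S, no change] -> [S,S] [hit: read from S]
Op 10: C0 read [C0 read: already in S, no change] -> [S,S] [hit: read from S]
Op 11: C0 read [C0 read: already in S, no change] -> [S,S] [hit: read from S]

Answer: 5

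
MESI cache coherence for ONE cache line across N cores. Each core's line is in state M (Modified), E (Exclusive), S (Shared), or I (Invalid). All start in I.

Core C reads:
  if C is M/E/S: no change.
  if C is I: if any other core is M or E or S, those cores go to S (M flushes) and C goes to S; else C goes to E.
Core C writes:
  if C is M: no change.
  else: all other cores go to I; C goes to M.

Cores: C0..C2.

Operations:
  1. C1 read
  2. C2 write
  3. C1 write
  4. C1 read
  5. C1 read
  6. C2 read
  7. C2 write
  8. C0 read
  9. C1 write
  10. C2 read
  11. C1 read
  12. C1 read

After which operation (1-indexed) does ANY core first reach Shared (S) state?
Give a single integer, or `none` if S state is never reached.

Op 1: C1 read [C1 read from I: no other sharers -> C1=E (exclusive)] -> [I,E,I]
Op 2: C2 write [C2 write: invalidate ['C1=E'] -> C2=M] -> [I,I,M]
Op 3: C1 write [C1 write: invalidate ['C2=M'] -> C1=M] -> [I,M,I]
Op 4: C1 read [C1 read: already in M, no change] -> [I,M,I]
Op 5: C1 read [C1 read: already in M, no change] -> [I,M,I]
Op 6: C2 read [C2 read from I: others=['C1=M'] -> C2=S, others downsized to S] -> [I,S,S]
  -> First S state at op 6; remaining ops need not be traced.

Answer: 6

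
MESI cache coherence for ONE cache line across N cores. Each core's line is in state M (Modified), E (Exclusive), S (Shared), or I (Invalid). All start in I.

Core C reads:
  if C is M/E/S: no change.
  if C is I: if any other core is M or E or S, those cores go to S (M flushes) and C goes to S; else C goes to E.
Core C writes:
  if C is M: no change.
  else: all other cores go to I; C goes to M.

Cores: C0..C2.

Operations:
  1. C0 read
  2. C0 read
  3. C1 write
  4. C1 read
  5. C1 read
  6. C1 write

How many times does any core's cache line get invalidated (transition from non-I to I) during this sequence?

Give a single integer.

Answer: 1

Derivation:
Op 1: C0 read [C0 read from I: no other sharers -> C0=E (exclusive)] -> [E,I,I] (invalidations this op: 0; running total: 0)
Op 2: C0 read [C0 read: already in E, no change] -> [E,I,I] (invalidations this op: 0; running total: 0)
Op 3: C1 write [C1 write: invalidate ['C0=E'] -> C1=M] -> [I,M,I] (invalidations this op: 1; running total: 1)
Op 4: C1 read [C1 read: already in M, no change] -> [I,M,I] (invalidations this op: 0; running total: 1)
Op 5: C1 read [C1 read: already in M, no change] -> [I,M,I] (invalidations this op: 0; running total: 1)
Op 6: C1 write [C1 write: already M (modified), no change] -> [I,M,I] (invalidations this op: 0; running total: 1)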